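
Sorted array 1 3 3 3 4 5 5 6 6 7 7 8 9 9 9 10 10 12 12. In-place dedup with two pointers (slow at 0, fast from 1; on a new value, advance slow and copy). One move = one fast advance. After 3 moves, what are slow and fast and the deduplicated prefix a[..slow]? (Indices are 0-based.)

(s=0,f=1) a[fast]=3≠a[slow]=1 write a[1]=3 → slow++,fast++
(s=1,f=2) a[fast]=3=a[slow] dup → fast++
(s=1,f=3) a[fast]=3=a[slow] dup → fast++

slow=1, fast=4, prefix=[1, 3]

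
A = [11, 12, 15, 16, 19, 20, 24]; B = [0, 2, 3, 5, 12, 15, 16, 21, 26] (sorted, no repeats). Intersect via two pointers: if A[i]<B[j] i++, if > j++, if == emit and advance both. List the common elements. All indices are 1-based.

i=1 j=1: 11>0, j++
i=1 j=2: 11>2, j++
i=1 j=3: 11>3, j++
i=1 j=4: 11>5, j++
i=1 j=5: 11<12, i++
i=2 j=5: 12==12 emit, i++,j++
i=3 j=6: 15==15 emit, i++,j++
i=4 j=7: 16==16 emit, i++,j++
i=5 j=8: 19<21, i++
i=6 j=8: 20<21, i++
i=7 j=8: 24>21, j++
i=7 j=9: 24<26, i++

intersection = [12, 15, 16]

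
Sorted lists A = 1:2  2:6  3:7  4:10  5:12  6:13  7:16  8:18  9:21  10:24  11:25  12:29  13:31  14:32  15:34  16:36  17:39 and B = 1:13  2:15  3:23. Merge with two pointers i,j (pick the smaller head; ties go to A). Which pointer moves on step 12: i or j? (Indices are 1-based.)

j

i=1 j=1: A[i]=2<=B[j]=13 take 2, i++
i=2 j=1: A[i]=6<=B[j]=13 take 6, i++
i=3 j=1: A[i]=7<=B[j]=13 take 7, i++
i=4 j=1: A[i]=10<=B[j]=13 take 10, i++
i=5 j=1: A[i]=12<=B[j]=13 take 12, i++
i=6 j=1: A[i]=13<=B[j]=13 take 13, i++
i=7 j=1: A[i]=16>B[j]=13 take 13, j++
i=7 j=2: A[i]=16>B[j]=15 take 15, j++
i=7 j=3: A[i]=16<=B[j]=23 take 16, i++
i=8 j=3: A[i]=18<=B[j]=23 take 18, i++
i=9 j=3: A[i]=21<=B[j]=23 take 21, i++
i=10 j=3: A[i]=24>B[j]=23 take 23, j++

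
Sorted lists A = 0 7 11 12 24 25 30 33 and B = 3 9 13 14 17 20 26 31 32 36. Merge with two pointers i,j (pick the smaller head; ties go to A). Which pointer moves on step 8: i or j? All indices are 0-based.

j

[i=0,j=0] A[i]=0<=B[j]=3 take 0 → i++
[i=1,j=0] A[i]=7>B[j]=3 take 3 → j++
[i=1,j=1] A[i]=7<=B[j]=9 take 7 → i++
[i=2,j=1] A[i]=11>B[j]=9 take 9 → j++
[i=2,j=2] A[i]=11<=B[j]=13 take 11 → i++
[i=3,j=2] A[i]=12<=B[j]=13 take 12 → i++
[i=4,j=2] A[i]=24>B[j]=13 take 13 → j++
[i=4,j=3] A[i]=24>B[j]=14 take 14 → j++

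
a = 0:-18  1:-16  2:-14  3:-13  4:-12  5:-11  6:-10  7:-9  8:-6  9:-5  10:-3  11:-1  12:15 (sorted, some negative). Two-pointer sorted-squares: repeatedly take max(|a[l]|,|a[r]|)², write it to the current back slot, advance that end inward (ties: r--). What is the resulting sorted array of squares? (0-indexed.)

[1, 9, 25, 36, 81, 100, 121, 144, 169, 196, 225, 256, 324]

[0,12] |-18|>|15| out[12]=324 → l++
[1,12] |-16|>|15| out[11]=256 → l++
[2,12] |-14|<=|15| out[10]=225 → r--
[2,11] |-14|>|-1| out[9]=196 → l++
[3,11] |-13|>|-1| out[8]=169 → l++
[4,11] |-12|>|-1| out[7]=144 → l++
[5,11] |-11|>|-1| out[6]=121 → l++
[6,11] |-10|>|-1| out[5]=100 → l++
[7,11] |-9|>|-1| out[4]=81 → l++
[8,11] |-6|>|-1| out[3]=36 → l++
[9,11] |-5|>|-1| out[2]=25 → l++
[10,11] |-3|>|-1| out[1]=9 → l++
[11,11] |-1|<=|-1| out[0]=1 → r--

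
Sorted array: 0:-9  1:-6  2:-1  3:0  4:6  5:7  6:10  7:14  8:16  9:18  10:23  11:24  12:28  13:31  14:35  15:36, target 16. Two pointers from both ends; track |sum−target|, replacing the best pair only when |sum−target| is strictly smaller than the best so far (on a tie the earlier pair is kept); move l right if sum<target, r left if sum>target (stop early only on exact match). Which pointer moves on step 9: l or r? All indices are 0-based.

[0,15] -9+36=27 d=11 * → r--
[0,14] -9+35=26 d=10 * → r--
[0,13] -9+31=22 d=6 * → r--
[0,12] -9+28=19 d=3 * → r--
[0,11] -9+24=15 d=1 * → l++
[1,11] -6+24=18 d=2 → r--
[1,10] -6+23=17 d=1 → r--
[1,9] -6+18=12 d=4 → l++
[2,9] -1+18=17 d=1 → r--

r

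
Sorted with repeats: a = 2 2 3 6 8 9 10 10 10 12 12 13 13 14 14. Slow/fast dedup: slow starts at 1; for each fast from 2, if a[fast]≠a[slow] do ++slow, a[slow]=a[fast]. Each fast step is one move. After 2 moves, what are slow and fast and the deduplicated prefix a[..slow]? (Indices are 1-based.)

slow=1 fast=2: a[fast]=2=a[slow] dup, fast++
slow=1 fast=3: a[fast]=3≠a[slow]=2 write a[2]=3, slow++,fast++

slow=2, fast=4, prefix=[2, 3]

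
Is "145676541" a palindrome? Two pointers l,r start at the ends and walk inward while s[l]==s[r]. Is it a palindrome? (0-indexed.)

[0,8] '1'=='1' → l++,r--
[1,7] '4'=='4' → l++,r--
[2,6] '5'=='5' → l++,r--
[3,5] '6'=='6' → l++,r--

palindrome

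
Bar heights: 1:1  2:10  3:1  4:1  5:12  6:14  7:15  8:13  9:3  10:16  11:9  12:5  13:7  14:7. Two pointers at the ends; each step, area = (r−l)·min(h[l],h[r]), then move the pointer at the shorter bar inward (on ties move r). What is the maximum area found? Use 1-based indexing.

[1,14] min(1,7)*13=13 best=13 * → l++
[2,14] min(10,7)*12=84 best=84 * → r--
[2,13] min(10,7)*11=77 best=84 → r--
[2,12] min(10,5)*10=50 best=84 → r--
[2,11] min(10,9)*9=81 best=84 → r--
[2,10] min(10,16)*8=80 best=84 → l++
[3,10] min(1,16)*7=7 best=84 → l++
[4,10] min(1,16)*6=6 best=84 → l++
[5,10] min(12,16)*5=60 best=84 → l++
[6,10] min(14,16)*4=56 best=84 → l++
[7,10] min(15,16)*3=45 best=84 → l++
[8,10] min(13,16)*2=26 best=84 → l++
[9,10] min(3,16)*1=3 best=84 → l++

max area = 84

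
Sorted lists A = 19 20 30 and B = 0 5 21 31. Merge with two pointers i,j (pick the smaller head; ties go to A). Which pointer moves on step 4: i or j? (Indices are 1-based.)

[i=1,j=1] A[i]=19>B[j]=0 take 0 → j++
[i=1,j=2] A[i]=19>B[j]=5 take 5 → j++
[i=1,j=3] A[i]=19<=B[j]=21 take 19 → i++
[i=2,j=3] A[i]=20<=B[j]=21 take 20 → i++

i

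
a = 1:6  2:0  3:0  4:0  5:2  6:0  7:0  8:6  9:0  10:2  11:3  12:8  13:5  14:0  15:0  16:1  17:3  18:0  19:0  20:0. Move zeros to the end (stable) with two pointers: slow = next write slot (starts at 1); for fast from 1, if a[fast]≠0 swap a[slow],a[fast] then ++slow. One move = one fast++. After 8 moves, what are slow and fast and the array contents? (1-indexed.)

slow=1 fast=1: a[fast]=6≠0 swap→a[1]=6, slow++,fast++
slow=2 fast=2: a[fast]=0, fast++
slow=2 fast=3: a[fast]=0, fast++
slow=2 fast=4: a[fast]=0, fast++
slow=2 fast=5: a[fast]=2≠0 swap→a[2]=2, slow++,fast++
slow=3 fast=6: a[fast]=0, fast++
slow=3 fast=7: a[fast]=0, fast++
slow=3 fast=8: a[fast]=6≠0 swap→a[3]=6, slow++,fast++

slow=4, fast=9, a=[6, 2, 6, 0, 0, 0, 0, 0, 0, 2, 3, 8, 5, 0, 0, 1, 3, 0, 0, 0]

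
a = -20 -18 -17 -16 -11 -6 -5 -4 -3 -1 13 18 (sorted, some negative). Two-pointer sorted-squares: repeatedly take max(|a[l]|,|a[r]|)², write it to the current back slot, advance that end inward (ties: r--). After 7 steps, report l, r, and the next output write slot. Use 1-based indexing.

[1,12] |-20|>|18| out[12]=400 → l++
[2,12] |-18|<=|18| out[11]=324 → r--
[2,11] |-18|>|13| out[10]=324 → l++
[3,11] |-17|>|13| out[9]=289 → l++
[4,11] |-16|>|13| out[8]=256 → l++
[5,11] |-11|<=|13| out[7]=169 → r--
[5,10] |-11|>|-1| out[6]=121 → l++

l=6, r=10, next write slot=5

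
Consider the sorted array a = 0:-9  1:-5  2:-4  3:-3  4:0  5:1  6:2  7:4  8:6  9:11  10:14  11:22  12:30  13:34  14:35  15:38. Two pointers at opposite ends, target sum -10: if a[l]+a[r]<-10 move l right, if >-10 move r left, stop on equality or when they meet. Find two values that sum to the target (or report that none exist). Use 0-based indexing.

[0,15] -9+38=29 >-10 → r--
[0,14] -9+35=26 >-10 → r--
[0,13] -9+34=25 >-10 → r--
[0,12] -9+30=21 >-10 → r--
[0,11] -9+22=13 >-10 → r--
[0,10] -9+14=5 >-10 → r--
[0,9] -9+11=2 >-10 → r--
[0,8] -9+6=-3 >-10 → r--
[0,7] -9+4=-5 >-10 → r--
[0,6] -9+2=-7 >-10 → r--
[0,5] -9+1=-8 >-10 → r--
[0,4] -9+0=-9 >-10 → r--
[0,3] -9+-3=-12 <-10 → l++
[1,3] -5+-3=-8 >-10 → r--
[1,2] -5+-4=-9 >-10 → r--

no pair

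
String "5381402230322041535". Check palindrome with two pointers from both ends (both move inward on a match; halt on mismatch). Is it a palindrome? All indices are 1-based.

not a palindrome (mismatch at 3,17)

l=1 r=19: '5'=='5', l++,r--
l=2 r=18: '3'=='3', l++,r--
l=3 r=17: '8'!='5', stop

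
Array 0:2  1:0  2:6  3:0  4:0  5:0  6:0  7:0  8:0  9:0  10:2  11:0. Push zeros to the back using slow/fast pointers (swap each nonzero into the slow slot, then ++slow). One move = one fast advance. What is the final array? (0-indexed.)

(s=0,f=0) a[fast]=2≠0 swap→a[0]=2 → slow++,fast++
(s=1,f=1) a[fast]=0 → fast++
(s=1,f=2) a[fast]=6≠0 swap→a[1]=6 → slow++,fast++
(s=2,f=3) a[fast]=0 → fast++
(s=2,f=4) a[fast]=0 → fast++
(s=2,f=5) a[fast]=0 → fast++
(s=2,f=6) a[fast]=0 → fast++
(s=2,f=7) a[fast]=0 → fast++
(s=2,f=8) a[fast]=0 → fast++
(s=2,f=9) a[fast]=0 → fast++
(s=2,f=10) a[fast]=2≠0 swap→a[2]=2 → slow++,fast++
(s=3,f=11) a[fast]=0 → fast++

[2, 6, 2, 0, 0, 0, 0, 0, 0, 0, 0, 0]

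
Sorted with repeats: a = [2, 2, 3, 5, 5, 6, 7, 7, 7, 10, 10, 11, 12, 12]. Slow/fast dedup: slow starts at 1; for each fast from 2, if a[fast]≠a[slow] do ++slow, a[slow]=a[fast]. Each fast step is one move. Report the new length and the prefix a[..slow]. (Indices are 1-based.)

(s=1,f=2) a[fast]=2=a[slow] dup → fast++
(s=1,f=3) a[fast]=3≠a[slow]=2 write a[2]=3 → slow++,fast++
(s=2,f=4) a[fast]=5≠a[slow]=3 write a[3]=5 → slow++,fast++
(s=3,f=5) a[fast]=5=a[slow] dup → fast++
(s=3,f=6) a[fast]=6≠a[slow]=5 write a[4]=6 → slow++,fast++
(s=4,f=7) a[fast]=7≠a[slow]=6 write a[5]=7 → slow++,fast++
(s=5,f=8) a[fast]=7=a[slow] dup → fast++
(s=5,f=9) a[fast]=7=a[slow] dup → fast++
(s=5,f=10) a[fast]=10≠a[slow]=7 write a[6]=10 → slow++,fast++
(s=6,f=11) a[fast]=10=a[slow] dup → fast++
(s=6,f=12) a[fast]=11≠a[slow]=10 write a[7]=11 → slow++,fast++
(s=7,f=13) a[fast]=12≠a[slow]=11 write a[8]=12 → slow++,fast++
(s=8,f=14) a[fast]=12=a[slow] dup → fast++

length 8; prefix = [2, 3, 5, 6, 7, 10, 11, 12]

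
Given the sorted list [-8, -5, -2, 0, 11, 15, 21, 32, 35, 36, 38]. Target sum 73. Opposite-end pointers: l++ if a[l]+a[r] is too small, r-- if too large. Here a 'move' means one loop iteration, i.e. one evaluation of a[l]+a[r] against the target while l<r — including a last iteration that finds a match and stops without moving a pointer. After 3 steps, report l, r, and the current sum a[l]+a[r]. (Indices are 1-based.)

[1,11] -8+38=30 <73 → l++
[2,11] -5+38=33 <73 → l++
[3,11] -2+38=36 <73 → l++

l=4, r=11, sum=38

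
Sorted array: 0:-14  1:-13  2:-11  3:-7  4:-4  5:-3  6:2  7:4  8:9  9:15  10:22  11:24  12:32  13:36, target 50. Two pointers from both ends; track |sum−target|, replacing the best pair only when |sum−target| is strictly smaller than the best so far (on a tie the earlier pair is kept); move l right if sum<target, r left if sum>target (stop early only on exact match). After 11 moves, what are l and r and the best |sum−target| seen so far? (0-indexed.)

l=10, r=12, best |Δ|=1

l=0 r=13: -14+36=22 d=28 *, l++
l=1 r=13: -13+36=23 d=27 *, l++
l=2 r=13: -11+36=25 d=25 *, l++
l=3 r=13: -7+36=29 d=21 *, l++
l=4 r=13: -4+36=32 d=18 *, l++
l=5 r=13: -3+36=33 d=17 *, l++
l=6 r=13: 2+36=38 d=12 *, l++
l=7 r=13: 4+36=40 d=10 *, l++
l=8 r=13: 9+36=45 d=5 *, l++
l=9 r=13: 15+36=51 d=1 *, r--
l=9 r=12: 15+32=47 d=3, l++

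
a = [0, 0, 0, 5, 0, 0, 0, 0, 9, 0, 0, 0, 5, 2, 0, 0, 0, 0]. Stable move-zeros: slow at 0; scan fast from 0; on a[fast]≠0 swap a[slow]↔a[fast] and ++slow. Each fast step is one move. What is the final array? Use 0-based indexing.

[5, 9, 5, 2, 0, 0, 0, 0, 0, 0, 0, 0, 0, 0, 0, 0, 0, 0]

(s=0,f=0) a[fast]=0 → fast++
(s=0,f=1) a[fast]=0 → fast++
(s=0,f=2) a[fast]=0 → fast++
(s=0,f=3) a[fast]=5≠0 swap→a[0]=5 → slow++,fast++
(s=1,f=4) a[fast]=0 → fast++
(s=1,f=5) a[fast]=0 → fast++
(s=1,f=6) a[fast]=0 → fast++
(s=1,f=7) a[fast]=0 → fast++
(s=1,f=8) a[fast]=9≠0 swap→a[1]=9 → slow++,fast++
(s=2,f=9) a[fast]=0 → fast++
(s=2,f=10) a[fast]=0 → fast++
(s=2,f=11) a[fast]=0 → fast++
(s=2,f=12) a[fast]=5≠0 swap→a[2]=5 → slow++,fast++
(s=3,f=13) a[fast]=2≠0 swap→a[3]=2 → slow++,fast++
(s=4,f=14) a[fast]=0 → fast++
(s=4,f=15) a[fast]=0 → fast++
(s=4,f=16) a[fast]=0 → fast++
(s=4,f=17) a[fast]=0 → fast++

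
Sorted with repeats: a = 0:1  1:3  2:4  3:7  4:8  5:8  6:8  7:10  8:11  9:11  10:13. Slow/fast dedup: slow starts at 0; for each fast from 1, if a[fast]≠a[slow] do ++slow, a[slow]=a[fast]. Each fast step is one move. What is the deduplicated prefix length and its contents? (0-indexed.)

(s=0,f=1) a[fast]=3≠a[slow]=1 write a[1]=3 → slow++,fast++
(s=1,f=2) a[fast]=4≠a[slow]=3 write a[2]=4 → slow++,fast++
(s=2,f=3) a[fast]=7≠a[slow]=4 write a[3]=7 → slow++,fast++
(s=3,f=4) a[fast]=8≠a[slow]=7 write a[4]=8 → slow++,fast++
(s=4,f=5) a[fast]=8=a[slow] dup → fast++
(s=4,f=6) a[fast]=8=a[slow] dup → fast++
(s=4,f=7) a[fast]=10≠a[slow]=8 write a[5]=10 → slow++,fast++
(s=5,f=8) a[fast]=11≠a[slow]=10 write a[6]=11 → slow++,fast++
(s=6,f=9) a[fast]=11=a[slow] dup → fast++
(s=6,f=10) a[fast]=13≠a[slow]=11 write a[7]=13 → slow++,fast++

length 8; prefix = [1, 3, 4, 7, 8, 10, 11, 13]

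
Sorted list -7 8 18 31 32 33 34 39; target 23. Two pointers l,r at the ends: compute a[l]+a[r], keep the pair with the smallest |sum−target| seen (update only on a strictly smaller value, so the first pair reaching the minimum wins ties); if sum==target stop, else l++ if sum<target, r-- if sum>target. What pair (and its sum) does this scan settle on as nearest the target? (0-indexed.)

[0,7] -7+39=32 d=9 * → r--
[0,6] -7+34=27 d=4 * → r--
[0,5] -7+33=26 d=3 * → r--
[0,4] -7+32=25 d=2 * → r--
[0,3] -7+31=24 d=1 * → r--
[0,2] -7+18=11 d=12 → l++
[1,2] 8+18=26 d=3 → r--

pair (-7, 31) with sum 24 (|Δ|=1)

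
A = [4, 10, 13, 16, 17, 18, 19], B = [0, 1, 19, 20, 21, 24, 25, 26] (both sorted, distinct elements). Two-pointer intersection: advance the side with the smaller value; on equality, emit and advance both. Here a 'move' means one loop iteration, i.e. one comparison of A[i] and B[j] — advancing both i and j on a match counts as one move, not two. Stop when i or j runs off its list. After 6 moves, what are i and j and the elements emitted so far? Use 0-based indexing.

i=4, j=2, emitted=[]

[i=0,j=0] 4>0 → j++
[i=0,j=1] 4>1 → j++
[i=0,j=2] 4<19 → i++
[i=1,j=2] 10<19 → i++
[i=2,j=2] 13<19 → i++
[i=3,j=2] 16<19 → i++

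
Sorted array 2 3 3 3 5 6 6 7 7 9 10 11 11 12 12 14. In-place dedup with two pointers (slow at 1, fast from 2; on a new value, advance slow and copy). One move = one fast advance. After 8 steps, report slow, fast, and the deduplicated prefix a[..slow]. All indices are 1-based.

slow=1 fast=2: a[fast]=3≠a[slow]=2 write a[2]=3, slow++,fast++
slow=2 fast=3: a[fast]=3=a[slow] dup, fast++
slow=2 fast=4: a[fast]=3=a[slow] dup, fast++
slow=2 fast=5: a[fast]=5≠a[slow]=3 write a[3]=5, slow++,fast++
slow=3 fast=6: a[fast]=6≠a[slow]=5 write a[4]=6, slow++,fast++
slow=4 fast=7: a[fast]=6=a[slow] dup, fast++
slow=4 fast=8: a[fast]=7≠a[slow]=6 write a[5]=7, slow++,fast++
slow=5 fast=9: a[fast]=7=a[slow] dup, fast++

slow=5, fast=10, prefix=[2, 3, 5, 6, 7]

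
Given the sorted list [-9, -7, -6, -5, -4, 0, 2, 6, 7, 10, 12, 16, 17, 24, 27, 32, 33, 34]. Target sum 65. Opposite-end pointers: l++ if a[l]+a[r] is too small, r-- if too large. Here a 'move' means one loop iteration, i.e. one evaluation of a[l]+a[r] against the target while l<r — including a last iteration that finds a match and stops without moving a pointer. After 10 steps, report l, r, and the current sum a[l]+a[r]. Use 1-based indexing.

l=11, r=18, sum=46

[1,18] -9+34=25 <65 → l++
[2,18] -7+34=27 <65 → l++
[3,18] -6+34=28 <65 → l++
[4,18] -5+34=29 <65 → l++
[5,18] -4+34=30 <65 → l++
[6,18] 0+34=34 <65 → l++
[7,18] 2+34=36 <65 → l++
[8,18] 6+34=40 <65 → l++
[9,18] 7+34=41 <65 → l++
[10,18] 10+34=44 <65 → l++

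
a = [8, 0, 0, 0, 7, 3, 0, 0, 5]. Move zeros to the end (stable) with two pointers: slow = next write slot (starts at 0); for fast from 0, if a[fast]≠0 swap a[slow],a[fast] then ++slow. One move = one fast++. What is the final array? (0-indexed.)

[8, 7, 3, 5, 0, 0, 0, 0, 0]

slow=0 fast=0: a[fast]=8≠0 swap→a[0]=8, slow++,fast++
slow=1 fast=1: a[fast]=0, fast++
slow=1 fast=2: a[fast]=0, fast++
slow=1 fast=3: a[fast]=0, fast++
slow=1 fast=4: a[fast]=7≠0 swap→a[1]=7, slow++,fast++
slow=2 fast=5: a[fast]=3≠0 swap→a[2]=3, slow++,fast++
slow=3 fast=6: a[fast]=0, fast++
slow=3 fast=7: a[fast]=0, fast++
slow=3 fast=8: a[fast]=5≠0 swap→a[3]=5, slow++,fast++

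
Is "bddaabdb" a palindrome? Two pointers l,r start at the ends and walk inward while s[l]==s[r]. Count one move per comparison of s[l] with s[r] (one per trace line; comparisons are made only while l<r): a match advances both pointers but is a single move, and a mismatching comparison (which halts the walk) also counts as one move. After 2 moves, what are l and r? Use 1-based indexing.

l=1 r=8: 'b'=='b', l++,r--
l=2 r=7: 'd'=='d', l++,r--

l=3, r=6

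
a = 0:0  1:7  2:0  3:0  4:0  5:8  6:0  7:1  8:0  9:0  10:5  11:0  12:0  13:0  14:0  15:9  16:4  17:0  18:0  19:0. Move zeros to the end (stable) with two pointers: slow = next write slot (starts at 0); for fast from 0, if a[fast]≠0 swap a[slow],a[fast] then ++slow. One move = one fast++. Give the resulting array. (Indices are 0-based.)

[7, 8, 1, 5, 9, 4, 0, 0, 0, 0, 0, 0, 0, 0, 0, 0, 0, 0, 0, 0]

slow=0 fast=0: a[fast]=0, fast++
slow=0 fast=1: a[fast]=7≠0 swap→a[0]=7, slow++,fast++
slow=1 fast=2: a[fast]=0, fast++
slow=1 fast=3: a[fast]=0, fast++
slow=1 fast=4: a[fast]=0, fast++
slow=1 fast=5: a[fast]=8≠0 swap→a[1]=8, slow++,fast++
slow=2 fast=6: a[fast]=0, fast++
slow=2 fast=7: a[fast]=1≠0 swap→a[2]=1, slow++,fast++
slow=3 fast=8: a[fast]=0, fast++
slow=3 fast=9: a[fast]=0, fast++
slow=3 fast=10: a[fast]=5≠0 swap→a[3]=5, slow++,fast++
slow=4 fast=11: a[fast]=0, fast++
slow=4 fast=12: a[fast]=0, fast++
slow=4 fast=13: a[fast]=0, fast++
slow=4 fast=14: a[fast]=0, fast++
slow=4 fast=15: a[fast]=9≠0 swap→a[4]=9, slow++,fast++
slow=5 fast=16: a[fast]=4≠0 swap→a[5]=4, slow++,fast++
slow=6 fast=17: a[fast]=0, fast++
slow=6 fast=18: a[fast]=0, fast++
slow=6 fast=19: a[fast]=0, fast++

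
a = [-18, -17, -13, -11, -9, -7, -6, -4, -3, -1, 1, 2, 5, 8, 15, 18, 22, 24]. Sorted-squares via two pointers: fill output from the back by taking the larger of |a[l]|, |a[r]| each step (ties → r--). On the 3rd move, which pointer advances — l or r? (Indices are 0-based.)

l=0 r=17: |-18|<=|24| out[17]=576, r--
l=0 r=16: |-18|<=|22| out[16]=484, r--
l=0 r=15: |-18|<=|18| out[15]=324, r--

r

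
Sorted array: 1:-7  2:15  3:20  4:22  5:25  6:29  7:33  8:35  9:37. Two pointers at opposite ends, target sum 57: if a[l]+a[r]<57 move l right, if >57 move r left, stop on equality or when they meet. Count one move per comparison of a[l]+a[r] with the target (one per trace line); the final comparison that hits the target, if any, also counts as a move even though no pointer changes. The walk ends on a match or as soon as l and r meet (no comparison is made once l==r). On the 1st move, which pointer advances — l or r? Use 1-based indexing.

[1,9] -7+37=30 <57 → l++

l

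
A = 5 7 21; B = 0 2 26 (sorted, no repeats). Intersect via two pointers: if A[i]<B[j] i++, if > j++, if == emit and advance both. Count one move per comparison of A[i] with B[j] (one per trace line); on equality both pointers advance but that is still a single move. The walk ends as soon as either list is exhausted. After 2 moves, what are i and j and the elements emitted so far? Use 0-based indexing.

[i=0,j=0] 5>0 → j++
[i=0,j=1] 5>2 → j++

i=0, j=2, emitted=[]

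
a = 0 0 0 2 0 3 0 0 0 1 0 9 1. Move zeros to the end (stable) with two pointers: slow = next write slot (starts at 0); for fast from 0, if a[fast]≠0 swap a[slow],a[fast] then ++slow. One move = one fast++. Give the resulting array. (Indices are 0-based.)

(s=0,f=0) a[fast]=0 → fast++
(s=0,f=1) a[fast]=0 → fast++
(s=0,f=2) a[fast]=0 → fast++
(s=0,f=3) a[fast]=2≠0 swap→a[0]=2 → slow++,fast++
(s=1,f=4) a[fast]=0 → fast++
(s=1,f=5) a[fast]=3≠0 swap→a[1]=3 → slow++,fast++
(s=2,f=6) a[fast]=0 → fast++
(s=2,f=7) a[fast]=0 → fast++
(s=2,f=8) a[fast]=0 → fast++
(s=2,f=9) a[fast]=1≠0 swap→a[2]=1 → slow++,fast++
(s=3,f=10) a[fast]=0 → fast++
(s=3,f=11) a[fast]=9≠0 swap→a[3]=9 → slow++,fast++
(s=4,f=12) a[fast]=1≠0 swap→a[4]=1 → slow++,fast++

[2, 3, 1, 9, 1, 0, 0, 0, 0, 0, 0, 0, 0]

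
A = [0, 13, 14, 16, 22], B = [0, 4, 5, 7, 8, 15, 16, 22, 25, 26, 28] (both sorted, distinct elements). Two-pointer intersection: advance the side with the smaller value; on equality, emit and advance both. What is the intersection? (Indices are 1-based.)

i=1 j=1: 0==0 emit, i++,j++
i=2 j=2: 13>4, j++
i=2 j=3: 13>5, j++
i=2 j=4: 13>7, j++
i=2 j=5: 13>8, j++
i=2 j=6: 13<15, i++
i=3 j=6: 14<15, i++
i=4 j=6: 16>15, j++
i=4 j=7: 16==16 emit, i++,j++
i=5 j=8: 22==22 emit, i++,j++

intersection = [0, 16, 22]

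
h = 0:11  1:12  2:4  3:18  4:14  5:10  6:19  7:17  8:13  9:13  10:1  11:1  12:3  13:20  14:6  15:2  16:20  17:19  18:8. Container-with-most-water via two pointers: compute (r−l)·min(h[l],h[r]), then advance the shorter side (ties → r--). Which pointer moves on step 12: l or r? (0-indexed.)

l=0 r=18: min(11,8)*18=144 best=144 *, r--
l=0 r=17: min(11,19)*17=187 best=187 *, l++
l=1 r=17: min(12,19)*16=192 best=192 *, l++
l=2 r=17: min(4,19)*15=60 best=192, l++
l=3 r=17: min(18,19)*14=252 best=252 *, l++
l=4 r=17: min(14,19)*13=182 best=252, l++
l=5 r=17: min(10,19)*12=120 best=252, l++
l=6 r=17: min(19,19)*11=209 best=252, r--
l=6 r=16: min(19,20)*10=190 best=252, l++
l=7 r=16: min(17,20)*9=153 best=252, l++
l=8 r=16: min(13,20)*8=104 best=252, l++
l=9 r=16: min(13,20)*7=91 best=252, l++

l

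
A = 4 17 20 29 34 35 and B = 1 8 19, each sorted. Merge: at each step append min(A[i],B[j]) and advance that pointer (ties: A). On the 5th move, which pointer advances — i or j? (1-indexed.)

j

i=1 j=1: A[i]=4>B[j]=1 take 1, j++
i=1 j=2: A[i]=4<=B[j]=8 take 4, i++
i=2 j=2: A[i]=17>B[j]=8 take 8, j++
i=2 j=3: A[i]=17<=B[j]=19 take 17, i++
i=3 j=3: A[i]=20>B[j]=19 take 19, j++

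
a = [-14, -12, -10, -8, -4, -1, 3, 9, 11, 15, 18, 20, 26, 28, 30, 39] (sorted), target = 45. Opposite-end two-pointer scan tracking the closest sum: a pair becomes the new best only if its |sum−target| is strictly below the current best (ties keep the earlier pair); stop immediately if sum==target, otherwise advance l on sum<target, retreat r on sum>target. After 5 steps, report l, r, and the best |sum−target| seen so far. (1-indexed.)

l=1 r=16: -14+39=25 d=20 *, l++
l=2 r=16: -12+39=27 d=18 *, l++
l=3 r=16: -10+39=29 d=16 *, l++
l=4 r=16: -8+39=31 d=14 *, l++
l=5 r=16: -4+39=35 d=10 *, l++

l=6, r=16, best |Δ|=10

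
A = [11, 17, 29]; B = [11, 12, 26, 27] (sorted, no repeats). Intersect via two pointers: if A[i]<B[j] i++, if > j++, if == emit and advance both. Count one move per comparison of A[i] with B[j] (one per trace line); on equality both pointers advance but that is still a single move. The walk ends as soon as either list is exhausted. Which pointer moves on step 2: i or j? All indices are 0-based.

i=0 j=0: 11==11 emit, i++,j++
i=1 j=1: 17>12, j++

j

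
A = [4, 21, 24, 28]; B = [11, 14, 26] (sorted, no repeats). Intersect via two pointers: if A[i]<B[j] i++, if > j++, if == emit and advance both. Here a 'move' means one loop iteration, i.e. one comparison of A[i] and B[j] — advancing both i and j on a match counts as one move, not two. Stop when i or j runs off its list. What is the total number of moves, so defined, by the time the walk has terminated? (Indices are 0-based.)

6 moves

i=0 j=0: 4<11, i++
i=1 j=0: 21>11, j++
i=1 j=1: 21>14, j++
i=1 j=2: 21<26, i++
i=2 j=2: 24<26, i++
i=3 j=2: 28>26, j++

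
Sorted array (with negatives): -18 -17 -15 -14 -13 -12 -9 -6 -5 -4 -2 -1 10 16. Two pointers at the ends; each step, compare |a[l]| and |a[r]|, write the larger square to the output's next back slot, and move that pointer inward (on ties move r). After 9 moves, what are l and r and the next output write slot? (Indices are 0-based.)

[0,13] |-18|>|16| out[13]=324 → l++
[1,13] |-17|>|16| out[12]=289 → l++
[2,13] |-15|<=|16| out[11]=256 → r--
[2,12] |-15|>|10| out[10]=225 → l++
[3,12] |-14|>|10| out[9]=196 → l++
[4,12] |-13|>|10| out[8]=169 → l++
[5,12] |-12|>|10| out[7]=144 → l++
[6,12] |-9|<=|10| out[6]=100 → r--
[6,11] |-9|>|-1| out[5]=81 → l++

l=7, r=11, next write slot=4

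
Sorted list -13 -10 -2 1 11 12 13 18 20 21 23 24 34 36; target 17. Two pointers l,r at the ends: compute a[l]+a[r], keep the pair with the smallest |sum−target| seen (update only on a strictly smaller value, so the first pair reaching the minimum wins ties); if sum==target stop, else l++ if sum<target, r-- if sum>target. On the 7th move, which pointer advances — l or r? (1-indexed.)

l=1 r=14: -13+36=23 d=6 *, r--
l=1 r=13: -13+34=21 d=4 *, r--
l=1 r=12: -13+24=11 d=6, l++
l=2 r=12: -10+24=14 d=3 *, l++
l=3 r=12: -2+24=22 d=5, r--
l=3 r=11: -2+23=21 d=4, r--
l=3 r=10: -2+21=19 d=2 *, r--

r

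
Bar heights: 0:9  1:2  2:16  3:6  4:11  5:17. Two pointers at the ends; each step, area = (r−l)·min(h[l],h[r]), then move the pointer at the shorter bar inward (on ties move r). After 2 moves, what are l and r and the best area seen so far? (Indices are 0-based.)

l=2, r=5, best area=45

l=0 r=5: min(9,17)*5=45 best=45 *, l++
l=1 r=5: min(2,17)*4=8 best=45, l++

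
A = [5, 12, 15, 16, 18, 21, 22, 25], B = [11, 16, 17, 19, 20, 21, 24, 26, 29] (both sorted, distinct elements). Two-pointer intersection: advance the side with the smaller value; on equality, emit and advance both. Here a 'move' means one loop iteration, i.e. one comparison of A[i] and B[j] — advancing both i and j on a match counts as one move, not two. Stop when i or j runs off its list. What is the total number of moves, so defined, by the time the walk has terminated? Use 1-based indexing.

13 moves

i=1 j=1: 5<11, i++
i=2 j=1: 12>11, j++
i=2 j=2: 12<16, i++
i=3 j=2: 15<16, i++
i=4 j=2: 16==16 emit, i++,j++
i=5 j=3: 18>17, j++
i=5 j=4: 18<19, i++
i=6 j=4: 21>19, j++
i=6 j=5: 21>20, j++
i=6 j=6: 21==21 emit, i++,j++
i=7 j=7: 22<24, i++
i=8 j=7: 25>24, j++
i=8 j=8: 25<26, i++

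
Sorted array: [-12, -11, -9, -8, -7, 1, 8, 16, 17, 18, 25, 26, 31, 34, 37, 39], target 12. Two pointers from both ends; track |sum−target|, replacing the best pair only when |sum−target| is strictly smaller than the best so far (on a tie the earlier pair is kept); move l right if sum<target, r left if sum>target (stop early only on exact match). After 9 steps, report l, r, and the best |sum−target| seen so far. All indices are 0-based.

l=0 r=15: -12+39=27 d=15 *, r--
l=0 r=14: -12+37=25 d=13 *, r--
l=0 r=13: -12+34=22 d=10 *, r--
l=0 r=12: -12+31=19 d=7 *, r--
l=0 r=11: -12+26=14 d=2 *, r--
l=0 r=10: -12+25=13 d=1 *, r--
l=0 r=9: -12+18=6 d=6, l++
l=1 r=9: -11+18=7 d=5, l++
l=2 r=9: -9+18=9 d=3, l++

l=3, r=9, best |Δ|=1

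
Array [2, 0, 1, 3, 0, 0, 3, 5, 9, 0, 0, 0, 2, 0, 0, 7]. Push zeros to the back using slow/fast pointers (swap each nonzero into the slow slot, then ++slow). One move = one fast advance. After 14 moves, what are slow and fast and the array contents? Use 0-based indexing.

slow=0 fast=0: a[fast]=2≠0 swap→a[0]=2, slow++,fast++
slow=1 fast=1: a[fast]=0, fast++
slow=1 fast=2: a[fast]=1≠0 swap→a[1]=1, slow++,fast++
slow=2 fast=3: a[fast]=3≠0 swap→a[2]=3, slow++,fast++
slow=3 fast=4: a[fast]=0, fast++
slow=3 fast=5: a[fast]=0, fast++
slow=3 fast=6: a[fast]=3≠0 swap→a[3]=3, slow++,fast++
slow=4 fast=7: a[fast]=5≠0 swap→a[4]=5, slow++,fast++
slow=5 fast=8: a[fast]=9≠0 swap→a[5]=9, slow++,fast++
slow=6 fast=9: a[fast]=0, fast++
slow=6 fast=10: a[fast]=0, fast++
slow=6 fast=11: a[fast]=0, fast++
slow=6 fast=12: a[fast]=2≠0 swap→a[6]=2, slow++,fast++
slow=7 fast=13: a[fast]=0, fast++

slow=7, fast=14, a=[2, 1, 3, 3, 5, 9, 2, 0, 0, 0, 0, 0, 0, 0, 0, 7]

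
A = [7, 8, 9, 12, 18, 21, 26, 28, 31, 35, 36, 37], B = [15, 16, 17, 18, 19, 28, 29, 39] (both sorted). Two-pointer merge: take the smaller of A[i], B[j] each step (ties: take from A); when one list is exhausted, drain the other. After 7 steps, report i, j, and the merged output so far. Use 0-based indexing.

i=4, j=3, merged so far=[7, 8, 9, 12, 15, 16, 17]

[i=0,j=0] A[i]=7<=B[j]=15 take 7 → i++
[i=1,j=0] A[i]=8<=B[j]=15 take 8 → i++
[i=2,j=0] A[i]=9<=B[j]=15 take 9 → i++
[i=3,j=0] A[i]=12<=B[j]=15 take 12 → i++
[i=4,j=0] A[i]=18>B[j]=15 take 15 → j++
[i=4,j=1] A[i]=18>B[j]=16 take 16 → j++
[i=4,j=2] A[i]=18>B[j]=17 take 17 → j++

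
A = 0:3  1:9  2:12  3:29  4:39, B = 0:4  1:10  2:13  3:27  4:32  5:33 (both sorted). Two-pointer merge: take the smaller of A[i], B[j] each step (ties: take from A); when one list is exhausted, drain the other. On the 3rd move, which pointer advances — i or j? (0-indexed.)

i

i=0 j=0: A[i]=3<=B[j]=4 take 3, i++
i=1 j=0: A[i]=9>B[j]=4 take 4, j++
i=1 j=1: A[i]=9<=B[j]=10 take 9, i++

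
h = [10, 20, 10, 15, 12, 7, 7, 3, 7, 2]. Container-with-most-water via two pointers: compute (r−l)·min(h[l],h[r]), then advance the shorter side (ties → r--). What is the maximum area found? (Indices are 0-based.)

max area = 56

l=0 r=9: min(10,2)*9=18 best=18 *, r--
l=0 r=8: min(10,7)*8=56 best=56 *, r--
l=0 r=7: min(10,3)*7=21 best=56, r--
l=0 r=6: min(10,7)*6=42 best=56, r--
l=0 r=5: min(10,7)*5=35 best=56, r--
l=0 r=4: min(10,12)*4=40 best=56, l++
l=1 r=4: min(20,12)*3=36 best=56, r--
l=1 r=3: min(20,15)*2=30 best=56, r--
l=1 r=2: min(20,10)*1=10 best=56, r--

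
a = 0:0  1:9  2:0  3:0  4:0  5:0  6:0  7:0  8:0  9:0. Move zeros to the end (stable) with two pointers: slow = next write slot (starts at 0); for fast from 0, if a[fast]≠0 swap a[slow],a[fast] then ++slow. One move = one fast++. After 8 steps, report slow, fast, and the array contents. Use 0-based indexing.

slow=1, fast=8, a=[9, 0, 0, 0, 0, 0, 0, 0, 0, 0]

slow=0 fast=0: a[fast]=0, fast++
slow=0 fast=1: a[fast]=9≠0 swap→a[0]=9, slow++,fast++
slow=1 fast=2: a[fast]=0, fast++
slow=1 fast=3: a[fast]=0, fast++
slow=1 fast=4: a[fast]=0, fast++
slow=1 fast=5: a[fast]=0, fast++
slow=1 fast=6: a[fast]=0, fast++
slow=1 fast=7: a[fast]=0, fast++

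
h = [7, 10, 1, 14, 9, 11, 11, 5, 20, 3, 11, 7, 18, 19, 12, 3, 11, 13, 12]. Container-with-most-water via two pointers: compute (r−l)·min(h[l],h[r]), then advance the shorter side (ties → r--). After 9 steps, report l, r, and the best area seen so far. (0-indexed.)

l=4, r=13, best area=182

[0,18] min(7,12)*18=126 best=126 * → l++
[1,18] min(10,12)*17=170 best=170 * → l++
[2,18] min(1,12)*16=16 best=170 → l++
[3,18] min(14,12)*15=180 best=180 * → r--
[3,17] min(14,13)*14=182 best=182 * → r--
[3,16] min(14,11)*13=143 best=182 → r--
[3,15] min(14,3)*12=36 best=182 → r--
[3,14] min(14,12)*11=132 best=182 → r--
[3,13] min(14,19)*10=140 best=182 → l++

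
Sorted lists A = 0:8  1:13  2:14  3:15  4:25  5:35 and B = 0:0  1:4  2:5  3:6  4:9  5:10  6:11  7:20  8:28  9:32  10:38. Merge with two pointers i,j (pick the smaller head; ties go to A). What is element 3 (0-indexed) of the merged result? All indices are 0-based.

merged[3] = 6

[i=0,j=0] A[i]=8>B[j]=0 take 0 → j++
[i=0,j=1] A[i]=8>B[j]=4 take 4 → j++
[i=0,j=2] A[i]=8>B[j]=5 take 5 → j++
[i=0,j=3] A[i]=8>B[j]=6 take 6 → j++
[i=0,j=4] A[i]=8<=B[j]=9 take 8 → i++
[i=1,j=4] A[i]=13>B[j]=9 take 9 → j++
[i=1,j=5] A[i]=13>B[j]=10 take 10 → j++
[i=1,j=6] A[i]=13>B[j]=11 take 11 → j++
[i=1,j=7] A[i]=13<=B[j]=20 take 13 → i++
[i=2,j=7] A[i]=14<=B[j]=20 take 14 → i++
[i=3,j=7] A[i]=15<=B[j]=20 take 15 → i++
[i=4,j=7] A[i]=25>B[j]=20 take 20 → j++
[i=4,j=8] A[i]=25<=B[j]=28 take 25 → i++
[i=5,j=8] A[i]=35>B[j]=28 take 28 → j++
[i=5,j=9] A[i]=35>B[j]=32 take 32 → j++
[i=5,j=10] A[i]=35<=B[j]=38 take 35 → i++
[i=6,j=10] A done, take B[j]=38 → j++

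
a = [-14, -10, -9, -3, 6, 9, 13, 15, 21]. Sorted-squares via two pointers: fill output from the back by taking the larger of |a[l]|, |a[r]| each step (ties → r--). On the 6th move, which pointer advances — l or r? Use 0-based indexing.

[0,8] |-14|<=|21| out[8]=441 → r--
[0,7] |-14|<=|15| out[7]=225 → r--
[0,6] |-14|>|13| out[6]=196 → l++
[1,6] |-10|<=|13| out[5]=169 → r--
[1,5] |-10|>|9| out[4]=100 → l++
[2,5] |-9|<=|9| out[3]=81 → r--

r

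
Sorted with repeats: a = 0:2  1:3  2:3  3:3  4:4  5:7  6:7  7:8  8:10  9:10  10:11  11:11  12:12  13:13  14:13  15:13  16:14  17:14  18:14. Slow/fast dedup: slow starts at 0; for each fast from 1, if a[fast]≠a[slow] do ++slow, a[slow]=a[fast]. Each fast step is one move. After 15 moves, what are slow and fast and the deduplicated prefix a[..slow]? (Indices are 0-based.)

slow=8, fast=16, prefix=[2, 3, 4, 7, 8, 10, 11, 12, 13]

slow=0 fast=1: a[fast]=3≠a[slow]=2 write a[1]=3, slow++,fast++
slow=1 fast=2: a[fast]=3=a[slow] dup, fast++
slow=1 fast=3: a[fast]=3=a[slow] dup, fast++
slow=1 fast=4: a[fast]=4≠a[slow]=3 write a[2]=4, slow++,fast++
slow=2 fast=5: a[fast]=7≠a[slow]=4 write a[3]=7, slow++,fast++
slow=3 fast=6: a[fast]=7=a[slow] dup, fast++
slow=3 fast=7: a[fast]=8≠a[slow]=7 write a[4]=8, slow++,fast++
slow=4 fast=8: a[fast]=10≠a[slow]=8 write a[5]=10, slow++,fast++
slow=5 fast=9: a[fast]=10=a[slow] dup, fast++
slow=5 fast=10: a[fast]=11≠a[slow]=10 write a[6]=11, slow++,fast++
slow=6 fast=11: a[fast]=11=a[slow] dup, fast++
slow=6 fast=12: a[fast]=12≠a[slow]=11 write a[7]=12, slow++,fast++
slow=7 fast=13: a[fast]=13≠a[slow]=12 write a[8]=13, slow++,fast++
slow=8 fast=14: a[fast]=13=a[slow] dup, fast++
slow=8 fast=15: a[fast]=13=a[slow] dup, fast++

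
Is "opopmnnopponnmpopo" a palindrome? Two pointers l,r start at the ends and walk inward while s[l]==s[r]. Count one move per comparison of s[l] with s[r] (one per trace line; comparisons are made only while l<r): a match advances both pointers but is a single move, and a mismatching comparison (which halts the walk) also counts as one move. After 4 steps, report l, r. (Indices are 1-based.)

l=5, r=14

[1,18] 'o'=='o' → l++,r--
[2,17] 'p'=='p' → l++,r--
[3,16] 'o'=='o' → l++,r--
[4,15] 'p'=='p' → l++,r--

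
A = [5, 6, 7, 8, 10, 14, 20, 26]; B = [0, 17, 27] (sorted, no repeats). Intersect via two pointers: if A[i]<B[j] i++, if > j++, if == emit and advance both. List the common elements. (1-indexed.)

[i=1,j=1] 5>0 → j++
[i=1,j=2] 5<17 → i++
[i=2,j=2] 6<17 → i++
[i=3,j=2] 7<17 → i++
[i=4,j=2] 8<17 → i++
[i=5,j=2] 10<17 → i++
[i=6,j=2] 14<17 → i++
[i=7,j=2] 20>17 → j++
[i=7,j=3] 20<27 → i++
[i=8,j=3] 26<27 → i++

intersection = []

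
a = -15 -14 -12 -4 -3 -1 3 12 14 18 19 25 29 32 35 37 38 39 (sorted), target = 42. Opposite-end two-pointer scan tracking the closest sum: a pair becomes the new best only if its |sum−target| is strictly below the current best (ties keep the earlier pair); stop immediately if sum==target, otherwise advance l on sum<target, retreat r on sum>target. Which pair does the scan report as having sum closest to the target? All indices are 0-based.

pair (3, 39) with sum 42 (|Δ|=0)

[0,17] -15+39=24 d=18 * → l++
[1,17] -14+39=25 d=17 * → l++
[2,17] -12+39=27 d=15 * → l++
[3,17] -4+39=35 d=7 * → l++
[4,17] -3+39=36 d=6 * → l++
[5,17] -1+39=38 d=4 * → l++
[6,17] 3+39=42 d=0 * → stop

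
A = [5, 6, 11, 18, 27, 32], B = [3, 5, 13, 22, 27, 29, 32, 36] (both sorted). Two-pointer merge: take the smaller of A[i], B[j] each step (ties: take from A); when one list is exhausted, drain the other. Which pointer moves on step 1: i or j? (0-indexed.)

[i=0,j=0] A[i]=5>B[j]=3 take 3 → j++

j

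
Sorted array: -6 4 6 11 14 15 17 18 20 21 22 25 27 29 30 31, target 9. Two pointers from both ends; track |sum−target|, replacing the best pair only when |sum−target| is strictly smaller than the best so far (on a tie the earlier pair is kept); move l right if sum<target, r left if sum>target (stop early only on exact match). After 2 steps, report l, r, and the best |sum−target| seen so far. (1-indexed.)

l=1 r=16: -6+31=25 d=16 *, r--
l=1 r=15: -6+30=24 d=15 *, r--

l=1, r=14, best |Δ|=15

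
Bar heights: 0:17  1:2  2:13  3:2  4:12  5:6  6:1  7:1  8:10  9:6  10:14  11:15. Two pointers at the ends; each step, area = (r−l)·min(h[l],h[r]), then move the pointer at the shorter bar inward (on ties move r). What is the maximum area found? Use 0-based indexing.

[0,11] min(17,15)*11=165 best=165 * → r--
[0,10] min(17,14)*10=140 best=165 → r--
[0,9] min(17,6)*9=54 best=165 → r--
[0,8] min(17,10)*8=80 best=165 → r--
[0,7] min(17,1)*7=7 best=165 → r--
[0,6] min(17,1)*6=6 best=165 → r--
[0,5] min(17,6)*5=30 best=165 → r--
[0,4] min(17,12)*4=48 best=165 → r--
[0,3] min(17,2)*3=6 best=165 → r--
[0,2] min(17,13)*2=26 best=165 → r--
[0,1] min(17,2)*1=2 best=165 → r--

max area = 165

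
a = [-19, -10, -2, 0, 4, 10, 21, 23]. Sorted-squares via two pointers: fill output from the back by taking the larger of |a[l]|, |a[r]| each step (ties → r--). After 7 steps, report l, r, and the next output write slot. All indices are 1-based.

l=4, r=4, next write slot=1

[1,8] |-19|<=|23| out[8]=529 → r--
[1,7] |-19|<=|21| out[7]=441 → r--
[1,6] |-19|>|10| out[6]=361 → l++
[2,6] |-10|<=|10| out[5]=100 → r--
[2,5] |-10|>|4| out[4]=100 → l++
[3,5] |-2|<=|4| out[3]=16 → r--
[3,4] |-2|>|0| out[2]=4 → l++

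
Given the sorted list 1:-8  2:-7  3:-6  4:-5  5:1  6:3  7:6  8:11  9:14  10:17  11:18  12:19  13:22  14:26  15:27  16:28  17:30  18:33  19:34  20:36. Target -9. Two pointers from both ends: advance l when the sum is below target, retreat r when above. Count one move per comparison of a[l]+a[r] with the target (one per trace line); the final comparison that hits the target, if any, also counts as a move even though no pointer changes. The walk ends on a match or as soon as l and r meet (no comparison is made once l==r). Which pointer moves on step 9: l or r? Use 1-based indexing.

l=1 r=20: -8+36=28 >-9, r--
l=1 r=19: -8+34=26 >-9, r--
l=1 r=18: -8+33=25 >-9, r--
l=1 r=17: -8+30=22 >-9, r--
l=1 r=16: -8+28=20 >-9, r--
l=1 r=15: -8+27=19 >-9, r--
l=1 r=14: -8+26=18 >-9, r--
l=1 r=13: -8+22=14 >-9, r--
l=1 r=12: -8+19=11 >-9, r--

r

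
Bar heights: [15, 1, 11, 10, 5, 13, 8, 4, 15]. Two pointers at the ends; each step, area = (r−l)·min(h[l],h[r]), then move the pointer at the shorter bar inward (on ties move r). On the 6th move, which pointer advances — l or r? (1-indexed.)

r

[1,9] min(15,15)*8=120 best=120 * → r--
[1,8] min(15,4)*7=28 best=120 → r--
[1,7] min(15,8)*6=48 best=120 → r--
[1,6] min(15,13)*5=65 best=120 → r--
[1,5] min(15,5)*4=20 best=120 → r--
[1,4] min(15,10)*3=30 best=120 → r--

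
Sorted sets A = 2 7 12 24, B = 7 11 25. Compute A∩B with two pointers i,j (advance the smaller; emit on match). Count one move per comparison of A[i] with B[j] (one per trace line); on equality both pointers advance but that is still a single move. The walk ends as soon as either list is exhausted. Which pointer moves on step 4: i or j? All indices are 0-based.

i

i=0 j=0: 2<7, i++
i=1 j=0: 7==7 emit, i++,j++
i=2 j=1: 12>11, j++
i=2 j=2: 12<25, i++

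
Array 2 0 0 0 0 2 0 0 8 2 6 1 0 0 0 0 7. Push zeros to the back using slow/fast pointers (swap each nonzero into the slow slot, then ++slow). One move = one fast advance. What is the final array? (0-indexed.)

[2, 2, 8, 2, 6, 1, 7, 0, 0, 0, 0, 0, 0, 0, 0, 0, 0]

slow=0 fast=0: a[fast]=2≠0 swap→a[0]=2, slow++,fast++
slow=1 fast=1: a[fast]=0, fast++
slow=1 fast=2: a[fast]=0, fast++
slow=1 fast=3: a[fast]=0, fast++
slow=1 fast=4: a[fast]=0, fast++
slow=1 fast=5: a[fast]=2≠0 swap→a[1]=2, slow++,fast++
slow=2 fast=6: a[fast]=0, fast++
slow=2 fast=7: a[fast]=0, fast++
slow=2 fast=8: a[fast]=8≠0 swap→a[2]=8, slow++,fast++
slow=3 fast=9: a[fast]=2≠0 swap→a[3]=2, slow++,fast++
slow=4 fast=10: a[fast]=6≠0 swap→a[4]=6, slow++,fast++
slow=5 fast=11: a[fast]=1≠0 swap→a[5]=1, slow++,fast++
slow=6 fast=12: a[fast]=0, fast++
slow=6 fast=13: a[fast]=0, fast++
slow=6 fast=14: a[fast]=0, fast++
slow=6 fast=15: a[fast]=0, fast++
slow=6 fast=16: a[fast]=7≠0 swap→a[6]=7, slow++,fast++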